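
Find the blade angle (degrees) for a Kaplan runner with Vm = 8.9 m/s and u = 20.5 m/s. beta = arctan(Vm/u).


beta = arctan(8.9 / 20.5) = 23.4679 degrees


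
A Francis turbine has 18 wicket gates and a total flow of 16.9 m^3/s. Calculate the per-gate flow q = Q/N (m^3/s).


q = 16.9 / 18 = 0.9389 m^3/s


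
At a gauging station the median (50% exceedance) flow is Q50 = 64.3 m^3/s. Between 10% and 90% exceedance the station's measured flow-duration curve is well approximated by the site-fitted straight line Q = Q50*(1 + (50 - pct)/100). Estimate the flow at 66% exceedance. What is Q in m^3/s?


Q = 64.3 * (1 + (50 - 66)/100) = 54.0120 m^3/s


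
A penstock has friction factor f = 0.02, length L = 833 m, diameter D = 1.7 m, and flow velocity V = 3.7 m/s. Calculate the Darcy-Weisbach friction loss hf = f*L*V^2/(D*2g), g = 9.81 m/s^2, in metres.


hf = 0.02 * 833 * 3.7^2 / (1.7 * 2 * 9.81) = 6.8380 m


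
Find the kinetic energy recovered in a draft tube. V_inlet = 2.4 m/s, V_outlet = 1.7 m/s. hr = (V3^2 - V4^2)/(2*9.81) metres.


hr = (2.4^2 - 1.7^2) / (2*9.81) = 0.1463 m


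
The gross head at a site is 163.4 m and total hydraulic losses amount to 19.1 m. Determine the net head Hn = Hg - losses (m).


Hn = 163.4 - 19.1 = 144.3000 m


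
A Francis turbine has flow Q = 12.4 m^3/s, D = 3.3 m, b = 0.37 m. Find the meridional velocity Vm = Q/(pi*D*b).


Vm = 12.4 / (pi * 3.3 * 0.37) = 3.2326 m/s


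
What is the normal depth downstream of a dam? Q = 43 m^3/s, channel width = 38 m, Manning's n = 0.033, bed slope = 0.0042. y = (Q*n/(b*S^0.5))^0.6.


y = (43 * 0.033 / (38 * 0.0042^0.5))^0.6 = 0.7184 m


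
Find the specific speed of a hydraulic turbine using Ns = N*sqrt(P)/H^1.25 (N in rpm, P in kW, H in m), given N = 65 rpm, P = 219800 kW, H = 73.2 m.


Ns = 65 * 219800^0.5 / 73.2^1.25 = 142.3273


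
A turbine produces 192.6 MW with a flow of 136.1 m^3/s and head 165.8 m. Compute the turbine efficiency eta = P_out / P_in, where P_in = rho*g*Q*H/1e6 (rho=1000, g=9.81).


P_in = 1000 * 9.81 * 136.1 * 165.8 / 1e6 = 221.3664 MW
eta = 192.6 / 221.3664 = 0.8701


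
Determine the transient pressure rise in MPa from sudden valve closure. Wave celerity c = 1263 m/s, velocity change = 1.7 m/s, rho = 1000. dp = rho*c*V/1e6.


dp = 1000 * 1263 * 1.7 / 1e6 = 2.1471 MPa


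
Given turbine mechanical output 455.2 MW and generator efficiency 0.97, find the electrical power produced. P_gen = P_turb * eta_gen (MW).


P_gen = 455.2 * 0.97 = 441.5440 MW


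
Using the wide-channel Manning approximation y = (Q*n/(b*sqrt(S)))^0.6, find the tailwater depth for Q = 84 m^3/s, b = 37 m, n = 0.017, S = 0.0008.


y = (84 * 0.017 / (37 * 0.0008^0.5))^0.6 = 1.2050 m


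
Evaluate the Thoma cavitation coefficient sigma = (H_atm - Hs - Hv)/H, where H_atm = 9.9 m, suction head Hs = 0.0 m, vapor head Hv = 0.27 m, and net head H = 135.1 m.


sigma = (9.9 - 0.0 - 0.27) / 135.1 = 0.0713


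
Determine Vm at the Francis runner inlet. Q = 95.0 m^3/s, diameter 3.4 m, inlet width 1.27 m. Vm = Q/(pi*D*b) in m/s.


Vm = 95.0 / (pi * 3.4 * 1.27) = 7.0031 m/s


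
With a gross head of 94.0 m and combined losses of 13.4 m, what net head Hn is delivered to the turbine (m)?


Hn = 94.0 - 13.4 = 80.6000 m


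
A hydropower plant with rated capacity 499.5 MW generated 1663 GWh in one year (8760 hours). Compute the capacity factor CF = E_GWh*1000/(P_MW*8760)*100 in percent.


CF = 1663 * 1000 / (499.5 * 8760) * 100 = 38.0060 %


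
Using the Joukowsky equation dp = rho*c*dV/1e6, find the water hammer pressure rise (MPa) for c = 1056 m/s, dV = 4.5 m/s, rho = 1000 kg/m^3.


dp = 1000 * 1056 * 4.5 / 1e6 = 4.7520 MPa


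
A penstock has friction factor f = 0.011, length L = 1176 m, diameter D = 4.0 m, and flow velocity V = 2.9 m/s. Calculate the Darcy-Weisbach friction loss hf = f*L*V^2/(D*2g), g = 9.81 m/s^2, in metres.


hf = 0.011 * 1176 * 2.9^2 / (4.0 * 2 * 9.81) = 1.3862 m


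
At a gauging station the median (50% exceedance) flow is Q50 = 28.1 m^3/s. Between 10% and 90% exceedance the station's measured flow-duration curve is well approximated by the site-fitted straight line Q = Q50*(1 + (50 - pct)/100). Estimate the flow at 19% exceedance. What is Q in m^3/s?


Q = 28.1 * (1 + (50 - 19)/100) = 36.8110 m^3/s


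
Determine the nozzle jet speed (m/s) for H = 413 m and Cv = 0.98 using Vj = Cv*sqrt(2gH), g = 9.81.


Vj = 0.98 * sqrt(2*9.81*413) = 88.2167 m/s


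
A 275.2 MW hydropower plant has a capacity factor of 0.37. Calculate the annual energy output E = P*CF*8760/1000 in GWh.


E = 275.2 * 0.37 * 8760 / 1000 = 891.9782 GWh


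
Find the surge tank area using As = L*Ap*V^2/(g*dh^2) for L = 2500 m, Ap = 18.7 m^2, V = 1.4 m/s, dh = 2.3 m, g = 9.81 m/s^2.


As = 2500 * 18.7 * 1.4^2 / (9.81 * 2.3^2) = 1765.6841 m^2


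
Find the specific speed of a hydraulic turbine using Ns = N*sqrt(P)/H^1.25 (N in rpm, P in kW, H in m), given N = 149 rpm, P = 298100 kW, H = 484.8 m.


Ns = 149 * 298100^0.5 / 484.8^1.25 = 35.7614


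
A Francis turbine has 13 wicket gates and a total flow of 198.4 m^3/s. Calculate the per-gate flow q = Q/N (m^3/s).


q = 198.4 / 13 = 15.2615 m^3/s


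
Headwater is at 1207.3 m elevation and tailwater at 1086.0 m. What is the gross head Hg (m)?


Hg = 1207.3 - 1086.0 = 121.3000 m


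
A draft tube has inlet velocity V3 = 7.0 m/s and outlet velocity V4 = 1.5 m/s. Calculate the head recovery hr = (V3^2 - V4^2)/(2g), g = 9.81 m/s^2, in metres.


hr = (7.0^2 - 1.5^2) / (2*9.81) = 2.3828 m


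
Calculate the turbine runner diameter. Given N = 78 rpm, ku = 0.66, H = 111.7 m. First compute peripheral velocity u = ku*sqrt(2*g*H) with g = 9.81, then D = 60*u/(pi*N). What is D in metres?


u = 0.66 * sqrt(2*9.81*111.7) = 30.8973 m/s
D = 60 * 30.8973 / (pi * 78) = 7.5653 m


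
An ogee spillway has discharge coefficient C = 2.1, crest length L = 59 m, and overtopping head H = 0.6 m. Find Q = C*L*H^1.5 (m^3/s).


Q = 2.1 * 59 * 0.6^1.5 = 57.5835 m^3/s


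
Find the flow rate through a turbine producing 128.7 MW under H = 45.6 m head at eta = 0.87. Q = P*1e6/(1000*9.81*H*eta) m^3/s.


Q = 128.7 * 1e6 / (1000 * 9.81 * 45.6 * 0.87) = 330.6933 m^3/s


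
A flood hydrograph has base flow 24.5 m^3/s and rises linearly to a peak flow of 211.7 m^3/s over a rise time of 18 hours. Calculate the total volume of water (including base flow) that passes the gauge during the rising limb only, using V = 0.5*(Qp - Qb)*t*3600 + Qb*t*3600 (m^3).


V = 0.5*(211.7 - 24.5)*18*3600 + 24.5*18*3600 = 7.6529e+06 m^3


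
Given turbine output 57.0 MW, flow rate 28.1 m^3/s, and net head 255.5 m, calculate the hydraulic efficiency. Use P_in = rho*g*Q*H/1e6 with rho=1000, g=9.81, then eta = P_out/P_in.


P_in = 1000 * 9.81 * 28.1 * 255.5 / 1e6 = 70.4314 MW
eta = 57.0 / 70.4314 = 0.8093


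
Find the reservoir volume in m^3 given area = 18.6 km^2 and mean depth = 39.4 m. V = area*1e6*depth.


V = 18.6 * 1e6 * 39.4 = 7.3284e+08 m^3


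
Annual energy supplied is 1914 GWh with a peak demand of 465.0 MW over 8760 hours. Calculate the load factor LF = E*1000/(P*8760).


LF = 1914 * 1000 / (465.0 * 8760) = 0.4699


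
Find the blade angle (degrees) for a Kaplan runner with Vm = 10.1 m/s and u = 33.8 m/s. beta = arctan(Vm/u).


beta = arctan(10.1 / 33.8) = 16.6370 degrees


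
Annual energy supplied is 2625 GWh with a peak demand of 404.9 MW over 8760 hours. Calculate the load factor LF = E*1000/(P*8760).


LF = 2625 * 1000 / (404.9 * 8760) = 0.7401


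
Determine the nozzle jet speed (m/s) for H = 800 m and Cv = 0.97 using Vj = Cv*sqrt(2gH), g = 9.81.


Vj = 0.97 * sqrt(2*9.81*800) = 121.5252 m/s


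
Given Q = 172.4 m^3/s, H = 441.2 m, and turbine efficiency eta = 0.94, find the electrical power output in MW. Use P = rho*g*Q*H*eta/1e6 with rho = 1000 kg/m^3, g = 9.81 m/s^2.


P = 1000 * 9.81 * 172.4 * 441.2 * 0.94 / 1e6 = 701.4062 MW


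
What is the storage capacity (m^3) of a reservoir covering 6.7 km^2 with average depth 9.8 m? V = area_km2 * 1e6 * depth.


V = 6.7 * 1e6 * 9.8 = 6.5660e+07 m^3


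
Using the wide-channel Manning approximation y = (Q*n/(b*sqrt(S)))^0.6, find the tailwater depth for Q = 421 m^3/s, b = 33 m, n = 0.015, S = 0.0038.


y = (421 * 0.015 / (33 * 0.0038^0.5))^0.6 = 1.9732 m


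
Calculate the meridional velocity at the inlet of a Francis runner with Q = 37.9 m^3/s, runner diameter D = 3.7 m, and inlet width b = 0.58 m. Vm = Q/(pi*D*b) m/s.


Vm = 37.9 / (pi * 3.7 * 0.58) = 5.6216 m/s


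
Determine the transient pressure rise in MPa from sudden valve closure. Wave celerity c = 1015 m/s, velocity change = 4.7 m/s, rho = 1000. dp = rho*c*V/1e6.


dp = 1000 * 1015 * 4.7 / 1e6 = 4.7705 MPa


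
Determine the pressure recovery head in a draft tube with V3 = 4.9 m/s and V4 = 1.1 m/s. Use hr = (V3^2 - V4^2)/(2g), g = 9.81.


hr = (4.9^2 - 1.1^2) / (2*9.81) = 1.1621 m


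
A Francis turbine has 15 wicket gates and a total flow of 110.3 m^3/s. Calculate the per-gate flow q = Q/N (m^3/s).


q = 110.3 / 15 = 7.3533 m^3/s


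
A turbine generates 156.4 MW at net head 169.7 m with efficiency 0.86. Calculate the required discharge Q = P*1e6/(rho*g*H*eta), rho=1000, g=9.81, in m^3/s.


Q = 156.4 * 1e6 / (1000 * 9.81 * 169.7 * 0.86) = 109.2414 m^3/s


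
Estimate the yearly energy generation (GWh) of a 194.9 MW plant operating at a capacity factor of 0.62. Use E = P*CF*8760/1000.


E = 194.9 * 0.62 * 8760 / 1000 = 1058.5409 GWh


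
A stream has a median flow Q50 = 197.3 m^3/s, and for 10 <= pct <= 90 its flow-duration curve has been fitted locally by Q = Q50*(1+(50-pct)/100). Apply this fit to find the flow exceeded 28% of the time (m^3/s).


Q = 197.3 * (1 + (50 - 28)/100) = 240.7060 m^3/s


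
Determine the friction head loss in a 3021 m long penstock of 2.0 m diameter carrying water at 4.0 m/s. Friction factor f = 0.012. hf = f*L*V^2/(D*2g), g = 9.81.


hf = 0.012 * 3021 * 4.0^2 / (2.0 * 2 * 9.81) = 14.7817 m


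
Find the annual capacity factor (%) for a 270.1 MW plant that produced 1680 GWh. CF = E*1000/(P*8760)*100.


CF = 1680 * 1000 / (270.1 * 8760) * 100 = 71.0036 %


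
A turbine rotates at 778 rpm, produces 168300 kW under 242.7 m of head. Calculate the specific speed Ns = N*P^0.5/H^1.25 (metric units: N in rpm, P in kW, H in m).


Ns = 778 * 168300^0.5 / 242.7^1.25 = 333.1842


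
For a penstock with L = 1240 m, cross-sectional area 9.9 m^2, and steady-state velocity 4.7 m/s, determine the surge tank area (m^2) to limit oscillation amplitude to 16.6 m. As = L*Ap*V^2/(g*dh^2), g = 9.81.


As = 1240 * 9.9 * 4.7^2 / (9.81 * 16.6^2) = 100.3154 m^2


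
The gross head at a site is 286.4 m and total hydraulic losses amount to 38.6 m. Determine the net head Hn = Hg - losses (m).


Hn = 286.4 - 38.6 = 247.8000 m


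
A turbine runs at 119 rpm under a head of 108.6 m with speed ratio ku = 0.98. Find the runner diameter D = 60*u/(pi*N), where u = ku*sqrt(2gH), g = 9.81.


u = 0.98 * sqrt(2*9.81*108.6) = 45.2367 m/s
D = 60 * 45.2367 / (pi * 119) = 7.2601 m


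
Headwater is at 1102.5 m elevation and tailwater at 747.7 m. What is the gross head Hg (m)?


Hg = 1102.5 - 747.7 = 354.8000 m


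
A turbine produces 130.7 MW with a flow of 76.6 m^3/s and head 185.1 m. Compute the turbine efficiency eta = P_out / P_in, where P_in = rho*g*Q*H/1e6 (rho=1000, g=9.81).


P_in = 1000 * 9.81 * 76.6 * 185.1 / 1e6 = 139.0927 MW
eta = 130.7 / 139.0927 = 0.9397


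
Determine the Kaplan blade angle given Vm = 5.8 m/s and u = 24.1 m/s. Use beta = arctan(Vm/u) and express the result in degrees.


beta = arctan(5.8 / 24.1) = 13.5317 degrees


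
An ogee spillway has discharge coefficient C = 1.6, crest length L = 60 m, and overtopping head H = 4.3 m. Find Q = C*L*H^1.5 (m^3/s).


Q = 1.6 * 60 * 4.3^1.5 = 856.0003 m^3/s


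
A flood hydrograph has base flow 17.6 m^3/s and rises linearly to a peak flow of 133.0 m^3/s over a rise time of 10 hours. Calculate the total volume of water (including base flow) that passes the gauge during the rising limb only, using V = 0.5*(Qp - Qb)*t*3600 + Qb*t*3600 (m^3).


V = 0.5*(133.0 - 17.6)*10*3600 + 17.6*10*3600 = 2.7108e+06 m^3


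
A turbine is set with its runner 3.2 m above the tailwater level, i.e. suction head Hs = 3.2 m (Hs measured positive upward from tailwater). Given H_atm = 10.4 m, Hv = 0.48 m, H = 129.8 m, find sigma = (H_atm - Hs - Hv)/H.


sigma = (10.4 - 3.2 - 0.48) / 129.8 = 0.0518


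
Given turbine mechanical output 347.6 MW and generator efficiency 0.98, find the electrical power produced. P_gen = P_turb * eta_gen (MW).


P_gen = 347.6 * 0.98 = 340.6480 MW


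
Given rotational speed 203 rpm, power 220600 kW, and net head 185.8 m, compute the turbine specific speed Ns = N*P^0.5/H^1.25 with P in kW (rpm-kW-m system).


Ns = 203 * 220600^0.5 / 185.8^1.25 = 138.9926


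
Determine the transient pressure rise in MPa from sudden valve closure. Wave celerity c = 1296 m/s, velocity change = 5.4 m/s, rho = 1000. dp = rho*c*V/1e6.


dp = 1000 * 1296 * 5.4 / 1e6 = 6.9984 MPa


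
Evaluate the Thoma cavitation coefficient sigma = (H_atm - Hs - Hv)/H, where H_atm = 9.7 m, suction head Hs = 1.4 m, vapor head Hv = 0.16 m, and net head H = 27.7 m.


sigma = (9.7 - 1.4 - 0.16) / 27.7 = 0.2939


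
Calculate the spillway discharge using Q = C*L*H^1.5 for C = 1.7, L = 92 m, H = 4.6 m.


Q = 1.7 * 92 * 4.6^1.5 = 1543.0269 m^3/s


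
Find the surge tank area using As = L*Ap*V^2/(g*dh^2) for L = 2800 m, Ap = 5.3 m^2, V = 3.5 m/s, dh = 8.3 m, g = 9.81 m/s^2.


As = 2800 * 5.3 * 3.5^2 / (9.81 * 8.3^2) = 268.9954 m^2


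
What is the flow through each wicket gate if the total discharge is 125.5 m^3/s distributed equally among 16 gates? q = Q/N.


q = 125.5 / 16 = 7.8438 m^3/s


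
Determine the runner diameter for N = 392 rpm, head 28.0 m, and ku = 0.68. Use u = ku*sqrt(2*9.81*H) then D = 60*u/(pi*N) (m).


u = 0.68 * sqrt(2*9.81*28.0) = 15.9381 m/s
D = 60 * 15.9381 / (pi * 392) = 0.7765 m


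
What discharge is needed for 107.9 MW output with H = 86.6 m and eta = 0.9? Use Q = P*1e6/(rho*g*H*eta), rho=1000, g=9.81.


Q = 107.9 * 1e6 / (1000 * 9.81 * 86.6 * 0.9) = 141.1211 m^3/s


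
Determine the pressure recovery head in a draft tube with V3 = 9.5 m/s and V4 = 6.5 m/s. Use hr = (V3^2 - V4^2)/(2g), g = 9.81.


hr = (9.5^2 - 6.5^2) / (2*9.81) = 2.4465 m


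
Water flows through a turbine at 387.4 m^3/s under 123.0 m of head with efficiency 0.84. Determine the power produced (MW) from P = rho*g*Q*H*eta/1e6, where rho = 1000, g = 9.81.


P = 1000 * 9.81 * 387.4 * 123.0 * 0.84 / 1e6 = 392.6567 MW


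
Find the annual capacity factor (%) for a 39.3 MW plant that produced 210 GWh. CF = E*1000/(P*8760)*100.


CF = 210 * 1000 / (39.3 * 8760) * 100 = 60.9990 %


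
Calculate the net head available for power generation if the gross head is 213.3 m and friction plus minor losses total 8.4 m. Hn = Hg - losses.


Hn = 213.3 - 8.4 = 204.9000 m


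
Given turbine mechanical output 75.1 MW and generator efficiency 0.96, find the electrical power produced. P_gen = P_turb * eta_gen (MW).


P_gen = 75.1 * 0.96 = 72.0960 MW


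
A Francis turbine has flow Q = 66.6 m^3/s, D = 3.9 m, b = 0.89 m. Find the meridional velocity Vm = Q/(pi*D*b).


Vm = 66.6 / (pi * 3.9 * 0.89) = 6.1076 m/s


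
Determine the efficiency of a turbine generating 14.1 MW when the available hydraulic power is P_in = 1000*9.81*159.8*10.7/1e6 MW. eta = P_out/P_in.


P_in = 1000 * 9.81 * 159.8 * 10.7 / 1e6 = 16.7737 MW
eta = 14.1 / 16.7737 = 0.8406


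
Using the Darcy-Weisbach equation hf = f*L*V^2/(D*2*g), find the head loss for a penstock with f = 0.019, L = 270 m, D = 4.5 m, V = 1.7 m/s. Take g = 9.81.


hf = 0.019 * 270 * 1.7^2 / (4.5 * 2 * 9.81) = 0.1679 m


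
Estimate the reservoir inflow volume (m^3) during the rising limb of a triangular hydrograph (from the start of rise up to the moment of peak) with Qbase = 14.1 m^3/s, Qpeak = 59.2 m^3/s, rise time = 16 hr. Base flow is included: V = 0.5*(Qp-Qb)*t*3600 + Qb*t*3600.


V = 0.5*(59.2 - 14.1)*16*3600 + 14.1*16*3600 = 2.1110e+06 m^3


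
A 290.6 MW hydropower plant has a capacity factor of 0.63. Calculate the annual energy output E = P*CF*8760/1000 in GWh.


E = 290.6 * 0.63 * 8760 / 1000 = 1603.7633 GWh


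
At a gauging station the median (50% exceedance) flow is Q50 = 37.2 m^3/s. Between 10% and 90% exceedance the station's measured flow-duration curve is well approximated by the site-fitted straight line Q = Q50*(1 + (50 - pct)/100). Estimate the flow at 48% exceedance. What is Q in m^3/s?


Q = 37.2 * (1 + (50 - 48)/100) = 37.9440 m^3/s


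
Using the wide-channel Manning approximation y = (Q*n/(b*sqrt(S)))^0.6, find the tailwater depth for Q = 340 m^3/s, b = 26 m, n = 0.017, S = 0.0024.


y = (340 * 0.017 / (26 * 0.0024^0.5))^0.6 = 2.4780 m


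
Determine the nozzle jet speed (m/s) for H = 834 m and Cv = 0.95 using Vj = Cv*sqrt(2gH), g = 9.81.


Vj = 0.95 * sqrt(2*9.81*834) = 121.5223 m/s


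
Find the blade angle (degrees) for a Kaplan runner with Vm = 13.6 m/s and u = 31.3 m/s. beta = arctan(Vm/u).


beta = arctan(13.6 / 31.3) = 23.4852 degrees


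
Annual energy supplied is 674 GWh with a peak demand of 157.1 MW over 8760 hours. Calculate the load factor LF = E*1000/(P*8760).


LF = 674 * 1000 / (157.1 * 8760) = 0.4898


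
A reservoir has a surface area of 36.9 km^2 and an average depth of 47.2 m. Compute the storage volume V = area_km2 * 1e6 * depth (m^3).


V = 36.9 * 1e6 * 47.2 = 1.7417e+09 m^3


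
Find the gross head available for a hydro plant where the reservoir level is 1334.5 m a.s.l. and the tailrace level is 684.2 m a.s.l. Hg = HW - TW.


Hg = 1334.5 - 684.2 = 650.3000 m


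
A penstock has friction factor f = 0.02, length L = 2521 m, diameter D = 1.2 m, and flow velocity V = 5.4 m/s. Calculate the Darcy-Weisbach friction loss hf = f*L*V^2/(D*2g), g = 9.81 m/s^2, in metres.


hf = 0.02 * 2521 * 5.4^2 / (1.2 * 2 * 9.81) = 62.4468 m


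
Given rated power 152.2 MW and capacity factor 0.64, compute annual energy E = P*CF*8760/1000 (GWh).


E = 152.2 * 0.64 * 8760 / 1000 = 853.2941 GWh


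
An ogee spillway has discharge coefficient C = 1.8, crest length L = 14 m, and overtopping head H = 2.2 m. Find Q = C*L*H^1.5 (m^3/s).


Q = 1.8 * 14 * 2.2^1.5 = 82.2308 m^3/s


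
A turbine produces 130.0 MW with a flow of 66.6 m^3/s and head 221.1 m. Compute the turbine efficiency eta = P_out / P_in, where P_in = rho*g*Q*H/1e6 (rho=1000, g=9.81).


P_in = 1000 * 9.81 * 66.6 * 221.1 / 1e6 = 144.4548 MW
eta = 130.0 / 144.4548 = 0.8999


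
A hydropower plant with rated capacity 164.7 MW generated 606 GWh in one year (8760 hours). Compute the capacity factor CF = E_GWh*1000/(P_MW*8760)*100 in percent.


CF = 606 * 1000 / (164.7 * 8760) * 100 = 42.0025 %


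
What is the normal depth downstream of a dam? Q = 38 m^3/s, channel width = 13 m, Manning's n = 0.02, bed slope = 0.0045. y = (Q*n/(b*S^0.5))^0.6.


y = (38 * 0.02 / (13 * 0.0045^0.5))^0.6 = 0.9208 m


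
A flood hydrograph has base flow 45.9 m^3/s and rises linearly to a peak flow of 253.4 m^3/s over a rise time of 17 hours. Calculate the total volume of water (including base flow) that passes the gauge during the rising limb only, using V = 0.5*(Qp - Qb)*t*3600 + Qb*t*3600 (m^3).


V = 0.5*(253.4 - 45.9)*17*3600 + 45.9*17*3600 = 9.1586e+06 m^3


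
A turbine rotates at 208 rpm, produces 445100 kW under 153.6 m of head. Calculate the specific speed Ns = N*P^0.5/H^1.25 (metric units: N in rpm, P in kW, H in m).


Ns = 208 * 445100^0.5 / 153.6^1.25 = 256.6275


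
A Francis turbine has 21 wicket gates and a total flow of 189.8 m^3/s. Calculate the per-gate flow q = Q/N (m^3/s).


q = 189.8 / 21 = 9.0381 m^3/s


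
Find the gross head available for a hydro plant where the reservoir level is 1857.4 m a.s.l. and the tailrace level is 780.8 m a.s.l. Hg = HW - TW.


Hg = 1857.4 - 780.8 = 1076.6000 m


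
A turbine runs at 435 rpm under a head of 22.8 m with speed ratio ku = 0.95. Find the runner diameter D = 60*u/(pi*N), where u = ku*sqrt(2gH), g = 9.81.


u = 0.95 * sqrt(2*9.81*22.8) = 20.0928 m/s
D = 60 * 20.0928 / (pi * 435) = 0.8822 m


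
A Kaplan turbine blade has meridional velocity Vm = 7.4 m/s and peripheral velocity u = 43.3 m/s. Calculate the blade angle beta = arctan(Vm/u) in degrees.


beta = arctan(7.4 / 43.3) = 9.6982 degrees


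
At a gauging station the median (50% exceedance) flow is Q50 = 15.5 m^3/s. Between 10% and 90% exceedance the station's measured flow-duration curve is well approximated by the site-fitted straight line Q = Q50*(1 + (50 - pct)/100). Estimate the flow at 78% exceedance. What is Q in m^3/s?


Q = 15.5 * (1 + (50 - 78)/100) = 11.1600 m^3/s


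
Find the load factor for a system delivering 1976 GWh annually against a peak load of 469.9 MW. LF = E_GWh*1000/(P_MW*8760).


LF = 1976 * 1000 / (469.9 * 8760) = 0.4800


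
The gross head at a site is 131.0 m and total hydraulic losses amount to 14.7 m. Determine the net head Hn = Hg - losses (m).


Hn = 131.0 - 14.7 = 116.3000 m


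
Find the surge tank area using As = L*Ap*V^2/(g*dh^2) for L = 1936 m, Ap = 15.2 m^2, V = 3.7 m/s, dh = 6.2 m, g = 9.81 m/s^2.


As = 1936 * 15.2 * 3.7^2 / (9.81 * 6.2^2) = 1068.3167 m^2


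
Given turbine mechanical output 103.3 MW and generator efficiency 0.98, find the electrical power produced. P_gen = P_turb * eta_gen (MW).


P_gen = 103.3 * 0.98 = 101.2340 MW


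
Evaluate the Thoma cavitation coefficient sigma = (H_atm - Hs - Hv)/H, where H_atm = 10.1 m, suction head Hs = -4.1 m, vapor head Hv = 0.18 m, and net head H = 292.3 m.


sigma = (10.1 - (-4.1) - 0.18) / 292.3 = 0.0480


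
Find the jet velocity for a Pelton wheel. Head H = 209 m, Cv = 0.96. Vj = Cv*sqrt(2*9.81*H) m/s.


Vj = 0.96 * sqrt(2*9.81*209) = 61.4743 m/s


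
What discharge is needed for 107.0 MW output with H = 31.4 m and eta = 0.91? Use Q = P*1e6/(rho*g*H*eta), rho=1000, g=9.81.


Q = 107.0 * 1e6 / (1000 * 9.81 * 31.4 * 0.91) = 381.7190 m^3/s


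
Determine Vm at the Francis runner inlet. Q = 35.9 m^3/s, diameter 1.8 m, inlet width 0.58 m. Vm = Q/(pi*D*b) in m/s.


Vm = 35.9 / (pi * 1.8 * 0.58) = 10.9457 m/s


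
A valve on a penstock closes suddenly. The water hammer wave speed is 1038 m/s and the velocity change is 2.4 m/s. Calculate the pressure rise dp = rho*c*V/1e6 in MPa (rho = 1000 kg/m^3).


dp = 1000 * 1038 * 2.4 / 1e6 = 2.4912 MPa


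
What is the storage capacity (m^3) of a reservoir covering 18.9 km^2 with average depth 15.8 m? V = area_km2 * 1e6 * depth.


V = 18.9 * 1e6 * 15.8 = 2.9862e+08 m^3


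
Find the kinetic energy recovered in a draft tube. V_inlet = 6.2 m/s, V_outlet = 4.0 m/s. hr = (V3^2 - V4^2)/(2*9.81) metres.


hr = (6.2^2 - 4.0^2) / (2*9.81) = 1.1437 m


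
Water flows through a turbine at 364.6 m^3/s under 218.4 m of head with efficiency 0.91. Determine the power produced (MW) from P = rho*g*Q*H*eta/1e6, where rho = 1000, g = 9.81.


P = 1000 * 9.81 * 364.6 * 218.4 * 0.91 / 1e6 = 710.8528 MW


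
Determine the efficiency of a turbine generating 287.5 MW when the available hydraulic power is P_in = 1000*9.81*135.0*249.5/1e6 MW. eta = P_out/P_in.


P_in = 1000 * 9.81 * 135.0 * 249.5 / 1e6 = 330.4253 MW
eta = 287.5 / 330.4253 = 0.8701


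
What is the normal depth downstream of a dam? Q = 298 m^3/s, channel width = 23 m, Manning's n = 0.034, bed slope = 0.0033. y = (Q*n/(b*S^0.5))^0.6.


y = (298 * 0.034 / (23 * 0.0033^0.5))^0.6 = 3.3949 m


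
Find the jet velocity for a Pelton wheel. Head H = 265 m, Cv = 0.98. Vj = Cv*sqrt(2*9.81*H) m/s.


Vj = 0.98 * sqrt(2*9.81*265) = 70.6640 m/s


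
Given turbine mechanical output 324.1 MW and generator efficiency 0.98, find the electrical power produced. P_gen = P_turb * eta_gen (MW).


P_gen = 324.1 * 0.98 = 317.6180 MW


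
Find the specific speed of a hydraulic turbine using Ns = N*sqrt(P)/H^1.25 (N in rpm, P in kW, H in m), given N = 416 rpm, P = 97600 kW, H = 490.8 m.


Ns = 416 * 97600^0.5 / 490.8^1.25 = 56.2584


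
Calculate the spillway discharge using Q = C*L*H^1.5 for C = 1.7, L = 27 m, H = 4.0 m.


Q = 1.7 * 27 * 4.0^1.5 = 367.2000 m^3/s


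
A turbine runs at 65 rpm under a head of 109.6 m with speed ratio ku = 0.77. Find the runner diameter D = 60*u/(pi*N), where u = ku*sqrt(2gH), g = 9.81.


u = 0.77 * sqrt(2*9.81*109.6) = 35.7064 m/s
D = 60 * 35.7064 / (pi * 65) = 10.4914 m


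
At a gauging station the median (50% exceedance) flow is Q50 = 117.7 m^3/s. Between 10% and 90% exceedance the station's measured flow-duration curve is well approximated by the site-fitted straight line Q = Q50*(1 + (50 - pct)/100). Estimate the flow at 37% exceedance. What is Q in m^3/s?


Q = 117.7 * (1 + (50 - 37)/100) = 133.0010 m^3/s


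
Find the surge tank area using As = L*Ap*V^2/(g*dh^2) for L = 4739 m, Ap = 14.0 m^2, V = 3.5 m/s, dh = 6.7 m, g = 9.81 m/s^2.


As = 4739 * 14.0 * 3.5^2 / (9.81 * 6.7^2) = 1845.5772 m^2


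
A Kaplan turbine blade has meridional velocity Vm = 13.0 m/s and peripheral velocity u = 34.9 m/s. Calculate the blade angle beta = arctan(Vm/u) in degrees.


beta = arctan(13.0 / 34.9) = 20.4300 degrees


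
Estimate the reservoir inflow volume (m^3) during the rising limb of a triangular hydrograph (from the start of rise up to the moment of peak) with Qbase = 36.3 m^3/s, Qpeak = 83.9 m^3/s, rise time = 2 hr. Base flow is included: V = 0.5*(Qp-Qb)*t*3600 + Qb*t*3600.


V = 0.5*(83.9 - 36.3)*2*3600 + 36.3*2*3600 = 432720.0000 m^3


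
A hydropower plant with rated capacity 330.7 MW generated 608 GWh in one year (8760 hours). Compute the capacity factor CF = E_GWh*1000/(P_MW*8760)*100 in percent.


CF = 608 * 1000 / (330.7 * 8760) * 100 = 20.9877 %


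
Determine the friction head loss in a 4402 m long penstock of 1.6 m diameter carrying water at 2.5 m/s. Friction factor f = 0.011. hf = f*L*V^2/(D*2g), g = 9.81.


hf = 0.011 * 4402 * 2.5^2 / (1.6 * 2 * 9.81) = 9.6406 m


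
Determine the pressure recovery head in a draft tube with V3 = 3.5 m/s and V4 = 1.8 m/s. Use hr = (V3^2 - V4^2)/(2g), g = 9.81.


hr = (3.5^2 - 1.8^2) / (2*9.81) = 0.4592 m


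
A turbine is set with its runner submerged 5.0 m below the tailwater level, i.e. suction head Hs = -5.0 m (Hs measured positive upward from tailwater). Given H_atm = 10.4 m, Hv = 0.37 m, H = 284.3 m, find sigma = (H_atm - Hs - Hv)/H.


sigma = (10.4 - (-5.0) - 0.37) / 284.3 = 0.0529


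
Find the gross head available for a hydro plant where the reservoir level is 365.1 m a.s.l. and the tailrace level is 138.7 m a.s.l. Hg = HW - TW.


Hg = 365.1 - 138.7 = 226.4000 m


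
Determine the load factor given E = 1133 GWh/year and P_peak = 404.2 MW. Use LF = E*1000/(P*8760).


LF = 1133 * 1000 / (404.2 * 8760) = 0.3200


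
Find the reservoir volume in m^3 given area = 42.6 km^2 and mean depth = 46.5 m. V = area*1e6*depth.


V = 42.6 * 1e6 * 46.5 = 1.9809e+09 m^3


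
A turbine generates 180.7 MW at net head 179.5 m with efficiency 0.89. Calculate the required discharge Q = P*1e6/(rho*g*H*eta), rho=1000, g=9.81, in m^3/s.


Q = 180.7 * 1e6 / (1000 * 9.81 * 179.5 * 0.89) = 115.3014 m^3/s


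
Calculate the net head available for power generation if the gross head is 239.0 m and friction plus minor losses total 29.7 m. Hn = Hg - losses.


Hn = 239.0 - 29.7 = 209.3000 m


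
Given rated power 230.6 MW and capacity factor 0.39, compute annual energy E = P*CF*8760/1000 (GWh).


E = 230.6 * 0.39 * 8760 / 1000 = 787.8218 GWh


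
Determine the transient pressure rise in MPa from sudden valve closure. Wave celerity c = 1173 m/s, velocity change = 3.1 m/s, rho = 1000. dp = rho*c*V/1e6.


dp = 1000 * 1173 * 3.1 / 1e6 = 3.6363 MPa


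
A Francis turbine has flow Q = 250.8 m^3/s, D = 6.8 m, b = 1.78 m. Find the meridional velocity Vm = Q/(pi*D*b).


Vm = 250.8 / (pi * 6.8 * 1.78) = 6.5955 m/s


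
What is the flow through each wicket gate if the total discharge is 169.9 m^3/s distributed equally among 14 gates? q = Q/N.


q = 169.9 / 14 = 12.1357 m^3/s


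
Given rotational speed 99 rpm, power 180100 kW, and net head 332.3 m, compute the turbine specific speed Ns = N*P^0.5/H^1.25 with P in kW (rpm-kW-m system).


Ns = 99 * 180100^0.5 / 332.3^1.25 = 29.6128


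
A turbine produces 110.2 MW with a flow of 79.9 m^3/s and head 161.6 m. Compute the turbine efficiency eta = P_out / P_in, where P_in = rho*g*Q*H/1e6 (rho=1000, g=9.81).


P_in = 1000 * 9.81 * 79.9 * 161.6 / 1e6 = 126.6652 MW
eta = 110.2 / 126.6652 = 0.8700


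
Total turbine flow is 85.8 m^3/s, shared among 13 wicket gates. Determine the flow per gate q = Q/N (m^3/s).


q = 85.8 / 13 = 6.6000 m^3/s


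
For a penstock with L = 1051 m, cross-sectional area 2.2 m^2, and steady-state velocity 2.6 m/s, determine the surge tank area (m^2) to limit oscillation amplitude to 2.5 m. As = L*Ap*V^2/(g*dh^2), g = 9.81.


As = 1051 * 2.2 * 2.6^2 / (9.81 * 2.5^2) = 254.9312 m^2


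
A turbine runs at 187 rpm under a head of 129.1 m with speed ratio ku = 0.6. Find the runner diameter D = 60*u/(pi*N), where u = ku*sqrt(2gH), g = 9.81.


u = 0.6 * sqrt(2*9.81*129.1) = 30.1970 m/s
D = 60 * 30.1970 / (pi * 187) = 3.0841 m


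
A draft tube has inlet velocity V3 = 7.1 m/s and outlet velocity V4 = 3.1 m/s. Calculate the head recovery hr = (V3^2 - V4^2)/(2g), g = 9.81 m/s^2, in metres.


hr = (7.1^2 - 3.1^2) / (2*9.81) = 2.0795 m


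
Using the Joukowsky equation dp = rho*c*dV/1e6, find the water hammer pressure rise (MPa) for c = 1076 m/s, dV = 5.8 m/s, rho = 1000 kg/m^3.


dp = 1000 * 1076 * 5.8 / 1e6 = 6.2408 MPa


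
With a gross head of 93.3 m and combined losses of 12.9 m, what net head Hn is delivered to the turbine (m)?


Hn = 93.3 - 12.9 = 80.4000 m


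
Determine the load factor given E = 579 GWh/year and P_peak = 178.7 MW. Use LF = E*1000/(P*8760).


LF = 579 * 1000 / (178.7 * 8760) = 0.3699


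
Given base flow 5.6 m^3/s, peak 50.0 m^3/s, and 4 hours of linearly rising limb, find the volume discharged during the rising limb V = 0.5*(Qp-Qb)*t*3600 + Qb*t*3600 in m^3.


V = 0.5*(50.0 - 5.6)*4*3600 + 5.6*4*3600 = 400320.0000 m^3


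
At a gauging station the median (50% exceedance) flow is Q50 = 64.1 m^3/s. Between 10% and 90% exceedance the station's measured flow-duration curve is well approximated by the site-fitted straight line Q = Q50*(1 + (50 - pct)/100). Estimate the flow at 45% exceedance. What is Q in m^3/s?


Q = 64.1 * (1 + (50 - 45)/100) = 67.3050 m^3/s


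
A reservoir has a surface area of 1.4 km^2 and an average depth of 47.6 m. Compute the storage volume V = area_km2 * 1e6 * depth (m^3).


V = 1.4 * 1e6 * 47.6 = 6.6640e+07 m^3


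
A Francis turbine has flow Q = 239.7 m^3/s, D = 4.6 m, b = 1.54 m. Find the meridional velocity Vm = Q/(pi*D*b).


Vm = 239.7 / (pi * 4.6 * 1.54) = 10.7706 m/s


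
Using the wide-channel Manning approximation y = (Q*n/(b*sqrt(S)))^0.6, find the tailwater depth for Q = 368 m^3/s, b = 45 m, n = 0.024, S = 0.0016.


y = (368 * 0.024 / (45 * 0.0016^0.5))^0.6 = 2.5970 m


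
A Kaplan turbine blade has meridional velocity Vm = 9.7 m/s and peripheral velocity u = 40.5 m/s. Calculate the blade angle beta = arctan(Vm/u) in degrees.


beta = arctan(9.7 / 40.5) = 13.4690 degrees


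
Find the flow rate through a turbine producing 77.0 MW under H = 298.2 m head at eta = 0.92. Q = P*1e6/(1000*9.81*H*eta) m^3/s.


Q = 77.0 * 1e6 / (1000 * 9.81 * 298.2 * 0.92) = 28.6106 m^3/s


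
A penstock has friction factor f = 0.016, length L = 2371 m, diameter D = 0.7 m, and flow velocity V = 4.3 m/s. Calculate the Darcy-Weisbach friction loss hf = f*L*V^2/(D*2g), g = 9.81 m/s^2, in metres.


hf = 0.016 * 2371 * 4.3^2 / (0.7 * 2 * 9.81) = 51.0730 m


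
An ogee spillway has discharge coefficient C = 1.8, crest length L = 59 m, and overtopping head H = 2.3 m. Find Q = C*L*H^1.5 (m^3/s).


Q = 1.8 * 59 * 2.3^1.5 = 370.4386 m^3/s


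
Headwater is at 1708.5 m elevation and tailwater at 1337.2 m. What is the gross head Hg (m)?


Hg = 1708.5 - 1337.2 = 371.3000 m


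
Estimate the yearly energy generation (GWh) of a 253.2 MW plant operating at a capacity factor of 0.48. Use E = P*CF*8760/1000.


E = 253.2 * 0.48 * 8760 / 1000 = 1064.6554 GWh


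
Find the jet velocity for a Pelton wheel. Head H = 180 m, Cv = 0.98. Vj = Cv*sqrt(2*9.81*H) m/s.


Vj = 0.98 * sqrt(2*9.81*180) = 58.2387 m/s


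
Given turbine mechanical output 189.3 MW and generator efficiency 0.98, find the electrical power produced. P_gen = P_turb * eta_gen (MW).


P_gen = 189.3 * 0.98 = 185.5140 MW


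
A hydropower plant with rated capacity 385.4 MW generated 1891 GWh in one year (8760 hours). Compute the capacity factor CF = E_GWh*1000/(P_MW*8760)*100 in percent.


CF = 1891 * 1000 / (385.4 * 8760) * 100 = 56.0113 %


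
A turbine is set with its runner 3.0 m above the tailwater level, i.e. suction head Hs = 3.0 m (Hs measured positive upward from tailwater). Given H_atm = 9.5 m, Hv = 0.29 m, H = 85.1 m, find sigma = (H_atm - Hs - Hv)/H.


sigma = (9.5 - 3.0 - 0.29) / 85.1 = 0.0730


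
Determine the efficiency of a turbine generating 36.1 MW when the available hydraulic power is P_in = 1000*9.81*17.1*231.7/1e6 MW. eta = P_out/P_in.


P_in = 1000 * 9.81 * 17.1 * 231.7 / 1e6 = 38.8679 MW
eta = 36.1 / 38.8679 = 0.9288


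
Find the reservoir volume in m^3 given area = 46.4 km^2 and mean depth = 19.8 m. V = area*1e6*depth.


V = 46.4 * 1e6 * 19.8 = 9.1872e+08 m^3


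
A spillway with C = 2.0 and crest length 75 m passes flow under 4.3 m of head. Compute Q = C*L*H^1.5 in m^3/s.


Q = 2.0 * 75 * 4.3^1.5 = 1337.5005 m^3/s


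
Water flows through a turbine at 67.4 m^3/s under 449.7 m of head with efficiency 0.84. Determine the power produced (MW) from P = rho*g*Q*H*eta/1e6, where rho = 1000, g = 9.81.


P = 1000 * 9.81 * 67.4 * 449.7 * 0.84 / 1e6 = 249.7647 MW


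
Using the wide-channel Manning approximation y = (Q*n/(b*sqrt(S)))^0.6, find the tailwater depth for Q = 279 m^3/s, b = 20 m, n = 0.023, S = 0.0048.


y = (279 * 0.023 / (20 * 0.0048^0.5))^0.6 = 2.5085 m


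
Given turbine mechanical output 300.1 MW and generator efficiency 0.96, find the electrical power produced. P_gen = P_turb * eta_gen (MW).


P_gen = 300.1 * 0.96 = 288.0960 MW


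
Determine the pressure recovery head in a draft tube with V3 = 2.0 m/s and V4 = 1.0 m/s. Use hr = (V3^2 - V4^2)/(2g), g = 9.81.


hr = (2.0^2 - 1.0^2) / (2*9.81) = 0.1529 m


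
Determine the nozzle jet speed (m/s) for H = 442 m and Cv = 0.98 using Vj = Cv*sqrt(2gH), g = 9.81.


Vj = 0.98 * sqrt(2*9.81*442) = 91.2613 m/s


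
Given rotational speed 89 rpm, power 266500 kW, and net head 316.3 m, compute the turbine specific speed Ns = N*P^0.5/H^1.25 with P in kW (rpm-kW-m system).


Ns = 89 * 266500^0.5 / 316.3^1.25 = 34.4441


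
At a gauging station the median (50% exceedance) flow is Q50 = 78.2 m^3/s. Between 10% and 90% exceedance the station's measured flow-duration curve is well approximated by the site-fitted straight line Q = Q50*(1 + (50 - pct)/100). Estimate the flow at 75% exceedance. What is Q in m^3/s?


Q = 78.2 * (1 + (50 - 75)/100) = 58.6500 m^3/s


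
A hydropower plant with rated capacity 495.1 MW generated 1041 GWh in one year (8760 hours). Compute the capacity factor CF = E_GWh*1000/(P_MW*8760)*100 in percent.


CF = 1041 * 1000 / (495.1 * 8760) * 100 = 24.0023 %


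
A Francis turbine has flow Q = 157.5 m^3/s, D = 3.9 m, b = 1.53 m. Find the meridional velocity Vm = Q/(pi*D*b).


Vm = 157.5 / (pi * 3.9 * 1.53) = 8.4018 m/s


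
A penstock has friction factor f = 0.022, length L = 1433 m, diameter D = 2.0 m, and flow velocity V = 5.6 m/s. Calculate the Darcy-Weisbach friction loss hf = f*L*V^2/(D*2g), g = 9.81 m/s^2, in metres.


hf = 0.022 * 1433 * 5.6^2 / (2.0 * 2 * 9.81) = 25.1951 m


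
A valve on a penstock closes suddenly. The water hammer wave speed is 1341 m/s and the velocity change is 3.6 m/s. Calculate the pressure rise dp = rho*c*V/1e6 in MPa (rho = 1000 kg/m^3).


dp = 1000 * 1341 * 3.6 / 1e6 = 4.8276 MPa


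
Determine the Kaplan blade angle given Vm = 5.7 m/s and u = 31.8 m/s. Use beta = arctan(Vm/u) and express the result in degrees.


beta = arctan(5.7 / 31.8) = 10.1621 degrees


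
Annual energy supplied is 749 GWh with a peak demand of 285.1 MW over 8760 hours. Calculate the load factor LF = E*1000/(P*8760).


LF = 749 * 1000 / (285.1 * 8760) = 0.2999


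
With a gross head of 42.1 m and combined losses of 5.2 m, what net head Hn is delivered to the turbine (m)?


Hn = 42.1 - 5.2 = 36.9000 m


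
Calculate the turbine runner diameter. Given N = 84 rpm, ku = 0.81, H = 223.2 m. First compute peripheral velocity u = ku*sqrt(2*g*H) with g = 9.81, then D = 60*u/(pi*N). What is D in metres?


u = 0.81 * sqrt(2*9.81*223.2) = 53.6021 m/s
D = 60 * 53.6021 / (pi * 84) = 12.1872 m


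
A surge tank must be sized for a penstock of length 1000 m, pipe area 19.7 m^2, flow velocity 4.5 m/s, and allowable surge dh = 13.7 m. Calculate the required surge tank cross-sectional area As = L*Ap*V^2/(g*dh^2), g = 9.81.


As = 1000 * 19.7 * 4.5^2 / (9.81 * 13.7^2) = 216.6612 m^2


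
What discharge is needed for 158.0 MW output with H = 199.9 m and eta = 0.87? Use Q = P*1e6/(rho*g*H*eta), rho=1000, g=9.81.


Q = 158.0 * 1e6 / (1000 * 9.81 * 199.9 * 0.87) = 92.6096 m^3/s


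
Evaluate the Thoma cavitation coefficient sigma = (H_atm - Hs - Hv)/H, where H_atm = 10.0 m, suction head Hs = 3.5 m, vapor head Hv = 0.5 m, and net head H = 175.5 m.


sigma = (10.0 - 3.5 - 0.5) / 175.5 = 0.0342


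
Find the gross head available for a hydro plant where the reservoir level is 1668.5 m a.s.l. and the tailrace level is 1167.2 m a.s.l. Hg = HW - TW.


Hg = 1668.5 - 1167.2 = 501.3000 m


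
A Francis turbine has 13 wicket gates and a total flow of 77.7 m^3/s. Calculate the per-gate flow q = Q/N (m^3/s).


q = 77.7 / 13 = 5.9769 m^3/s


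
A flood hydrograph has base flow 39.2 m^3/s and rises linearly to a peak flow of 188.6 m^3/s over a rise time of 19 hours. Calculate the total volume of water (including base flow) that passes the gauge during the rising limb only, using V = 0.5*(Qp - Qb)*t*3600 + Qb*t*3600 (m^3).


V = 0.5*(188.6 - 39.2)*19*3600 + 39.2*19*3600 = 7.7908e+06 m^3


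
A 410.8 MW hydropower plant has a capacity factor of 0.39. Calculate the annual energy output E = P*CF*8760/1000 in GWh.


E = 410.8 * 0.39 * 8760 / 1000 = 1403.4571 GWh


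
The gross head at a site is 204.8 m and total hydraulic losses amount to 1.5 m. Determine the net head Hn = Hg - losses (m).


Hn = 204.8 - 1.5 = 203.3000 m


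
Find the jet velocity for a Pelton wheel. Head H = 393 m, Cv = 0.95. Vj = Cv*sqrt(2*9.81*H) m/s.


Vj = 0.95 * sqrt(2*9.81*393) = 83.4198 m/s


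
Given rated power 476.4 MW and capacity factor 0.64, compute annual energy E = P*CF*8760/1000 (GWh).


E = 476.4 * 0.64 * 8760 / 1000 = 2670.8890 GWh


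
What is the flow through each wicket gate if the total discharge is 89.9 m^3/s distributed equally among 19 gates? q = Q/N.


q = 89.9 / 19 = 4.7316 m^3/s
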